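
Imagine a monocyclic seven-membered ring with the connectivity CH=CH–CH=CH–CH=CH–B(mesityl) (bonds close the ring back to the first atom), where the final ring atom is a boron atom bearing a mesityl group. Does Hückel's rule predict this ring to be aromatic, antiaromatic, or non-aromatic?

Aromatic

All ring atoms are sp² and supply a p orbital to the ring (each doubly-bonded ring atom is sp² with one p-orbital electron; the boron has an empty p orbital); the conjugation is uninterrupted.
π-electron count: 3 × 2 = 6 from the double-bond units + 0 from the B(mesityl) atom = 6.
With 6 π electrons (n = 1), the Hückel 4n+2 condition holds.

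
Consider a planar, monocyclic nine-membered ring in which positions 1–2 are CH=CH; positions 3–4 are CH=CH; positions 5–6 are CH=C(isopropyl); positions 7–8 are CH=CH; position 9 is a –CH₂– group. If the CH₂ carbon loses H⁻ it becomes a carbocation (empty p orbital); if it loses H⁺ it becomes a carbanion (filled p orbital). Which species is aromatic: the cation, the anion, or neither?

The anion

In both ions every ring atom is sp² and contributes a p orbital, so both rings are fully conjugated.
Cation: 4 × 2 + 0 = 8 π electrons → 4(2), antiaromatic.
Anion: 4 × 2 + 2 = 10 π electrons → 4(2)+2, aromatic.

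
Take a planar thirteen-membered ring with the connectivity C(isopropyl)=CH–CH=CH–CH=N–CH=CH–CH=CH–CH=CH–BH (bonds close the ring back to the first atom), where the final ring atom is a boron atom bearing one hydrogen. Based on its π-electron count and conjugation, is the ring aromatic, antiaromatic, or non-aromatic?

Check conjugation: the double-bond atoms are sp², each contributing one p electron; each sp² =N– keeps its lone pair in-plane and puts one electron into the π system; the boron has an empty p orbital — every position has a p orbital, so the cyclic π system is continuous.
π-electron count: 6 × 2 = 12 from the double-bond units + 0 from the BH atom = 12.
A 4n π count (12, n = 3) in a planar conjugated ring means antiaromatic.

Antiaromatic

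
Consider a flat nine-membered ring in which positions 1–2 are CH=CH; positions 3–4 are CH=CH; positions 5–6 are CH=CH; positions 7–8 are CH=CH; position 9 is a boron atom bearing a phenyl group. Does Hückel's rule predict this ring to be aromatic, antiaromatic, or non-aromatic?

All ring atoms are sp² and supply a p orbital to the ring (the double-bond atoms are sp², each contributing one p electron; the boron has an empty p orbital); the conjugation is uninterrupted.
Counting π electrons: 4 × 2 = 8 from the double-bond units + 0 from the B(phenyl) atom = 8.
A 4n π count (8, n = 2) in a planar conjugated ring means antiaromatic.

Antiaromatic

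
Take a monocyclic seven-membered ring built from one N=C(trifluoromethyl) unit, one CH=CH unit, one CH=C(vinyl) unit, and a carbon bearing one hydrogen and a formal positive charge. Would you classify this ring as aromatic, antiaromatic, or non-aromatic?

Aromatic

Check conjugation: each doubly-bonded ring atom is sp² with one p-orbital electron; each sp² =N– keeps its lone pair in-plane and puts one electron into the π system; the carbocation has an empty p orbital — every position has a p orbital, so the cyclic π system is continuous.
Counting π electrons: 3 × 2 = 6 from the double-bond units + 0 from the CH(+) atom = 6.
With 6 π electrons (n = 1), the Hückel 4n+2 condition holds.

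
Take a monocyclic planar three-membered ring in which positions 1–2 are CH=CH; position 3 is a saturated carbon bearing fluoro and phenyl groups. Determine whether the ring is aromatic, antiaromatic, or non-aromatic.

Non-aromatic

The C(fluoro)(phenyl) position has four σ bonds — that saturated carbon is sp³ and has no p orbital in the ring π system — so the cyclic conjugation is interrupted.
Hückel's rule only applies to fully conjugated rings, so this one is simply non-aromatic.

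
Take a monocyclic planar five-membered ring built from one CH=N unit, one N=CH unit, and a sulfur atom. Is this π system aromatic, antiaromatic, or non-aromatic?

Aromatic

All ring atoms are sp² and supply a p orbital to the ring (every atom in a ring double bond is sp² and brings one electron to the p orbital; each sp² =N– keeps its lone pair in-plane and puts one electron into the π system; the sulfur donates one lone pair from its p orbital); the conjugation is uninterrupted.
Counting π electrons: 2 × 2 = 4 from the double-bond units + 2 from the S atom = 6.
That gives a 4n+2 count (6, n = 1).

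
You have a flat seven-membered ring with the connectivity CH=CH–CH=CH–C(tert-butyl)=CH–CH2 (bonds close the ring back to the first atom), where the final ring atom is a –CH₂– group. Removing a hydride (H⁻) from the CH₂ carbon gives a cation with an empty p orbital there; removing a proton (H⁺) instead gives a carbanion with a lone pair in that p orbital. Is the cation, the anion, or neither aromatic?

In either ion the ring is fully conjugated: every atom, including the new sp² carbon, supplies a p orbital.
Cation: 3 × 2 + 0 = 6 π electrons → 4(1)+2, aromatic.
Anion: 3 × 2 + 2 = 8 π electrons → 4(2), antiaromatic.

The cation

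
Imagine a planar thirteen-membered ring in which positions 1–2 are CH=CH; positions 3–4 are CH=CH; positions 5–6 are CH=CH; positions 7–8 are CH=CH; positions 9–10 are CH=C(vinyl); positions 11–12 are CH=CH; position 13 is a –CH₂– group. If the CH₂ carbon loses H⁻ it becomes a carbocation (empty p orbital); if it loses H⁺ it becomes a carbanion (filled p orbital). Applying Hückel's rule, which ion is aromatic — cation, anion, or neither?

In either ion the ring is fully conjugated: every atom, including the new sp² carbon, supplies a p orbital.
Cation: 6 × 2 + 0 = 12 π electrons → 4(3), antiaromatic.
Anion: 6 × 2 + 2 = 14 π electrons → 4(3)+2, aromatic.

The anion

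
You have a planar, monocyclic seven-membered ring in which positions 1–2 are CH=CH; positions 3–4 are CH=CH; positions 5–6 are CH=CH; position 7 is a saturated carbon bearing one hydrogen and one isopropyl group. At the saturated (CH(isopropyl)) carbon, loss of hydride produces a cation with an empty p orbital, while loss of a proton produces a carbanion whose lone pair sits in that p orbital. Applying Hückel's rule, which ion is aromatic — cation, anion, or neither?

In either ion the ring is fully conjugated: every atom, including the new sp² carbon, supplies a p orbital.
Cation: 3 × 2 + 0 = 6 π electrons → 4(1)+2, aromatic.
Anion: 3 × 2 + 2 = 8 π electrons → 4(2), antiaromatic.

The cation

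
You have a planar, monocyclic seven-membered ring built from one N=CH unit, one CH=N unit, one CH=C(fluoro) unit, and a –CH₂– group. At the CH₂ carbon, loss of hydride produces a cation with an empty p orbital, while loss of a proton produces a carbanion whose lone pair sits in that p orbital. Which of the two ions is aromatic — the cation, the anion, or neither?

The cation

In both ions every ring atom is sp² and contributes a p orbital, so both rings are fully conjugated.
Cation: 3 × 2 + 0 = 6 π electrons → 4(1)+2, aromatic.
Anion: 3 × 2 + 2 = 8 π electrons → 4(2), antiaromatic.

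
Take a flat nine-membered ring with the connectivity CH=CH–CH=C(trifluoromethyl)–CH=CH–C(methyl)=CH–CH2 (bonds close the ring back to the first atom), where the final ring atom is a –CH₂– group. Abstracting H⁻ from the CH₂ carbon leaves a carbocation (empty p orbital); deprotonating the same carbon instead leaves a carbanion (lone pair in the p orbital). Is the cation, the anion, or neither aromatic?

In either ion the ring is fully conjugated: every atom, including the new sp² carbon, supplies a p orbital.
Cation: 4 × 2 + 0 = 8 π electrons → 4(2), antiaromatic.
Anion: 4 × 2 + 2 = 10 π electrons → 4(2)+2, aromatic.

The anion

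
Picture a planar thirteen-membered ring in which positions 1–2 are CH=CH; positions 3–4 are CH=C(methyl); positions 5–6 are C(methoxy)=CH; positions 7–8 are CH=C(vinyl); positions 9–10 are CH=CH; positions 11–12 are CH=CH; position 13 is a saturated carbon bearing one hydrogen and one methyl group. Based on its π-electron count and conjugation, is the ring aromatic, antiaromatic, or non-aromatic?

Non-aromatic

The CH(methyl) carbon is saturated: that saturated carbon is sp³ and has no p orbital in the ring π system. Conjugation is not continuous around the ring.
A ring that is not fully conjugated cannot be aromatic or antiaromatic regardless of its π-electron count.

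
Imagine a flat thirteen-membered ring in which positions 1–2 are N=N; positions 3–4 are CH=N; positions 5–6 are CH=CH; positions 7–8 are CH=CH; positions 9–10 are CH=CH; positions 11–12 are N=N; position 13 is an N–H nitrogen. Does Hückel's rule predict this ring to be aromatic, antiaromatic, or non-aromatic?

Aromatic

Check conjugation: every atom in a ring double bond is sp² and brings one electron to the p orbital; each sp² =N– keeps its lone pair in-plane and puts one electron into the π system; the pyrrole-type nitrogen donates its lone pair from the p orbital — every position has a p orbital, so the cyclic π system is continuous.
Tallying contributions gives 6 × 2 = 12 from the double-bond units + 2 from the NH atom = 14.
14 = 4(3) + 2, which satisfies Hückel's 4n+2 rule.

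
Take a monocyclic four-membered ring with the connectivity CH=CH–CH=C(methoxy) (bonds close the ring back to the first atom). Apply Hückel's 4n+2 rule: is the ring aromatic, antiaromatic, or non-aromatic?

Antiaromatic

Every ring atom contributes a p orbital perpendicular to the ring (every atom in a ring double bond is sp² and brings one electron to the p orbital), so the π system is cyclic and fully conjugated.
Counting π electrons: 2 × 2 = 4 from the 2 double-bond units.
A 4n π count (4, n = 1) in a planar conjugated ring means antiaromatic.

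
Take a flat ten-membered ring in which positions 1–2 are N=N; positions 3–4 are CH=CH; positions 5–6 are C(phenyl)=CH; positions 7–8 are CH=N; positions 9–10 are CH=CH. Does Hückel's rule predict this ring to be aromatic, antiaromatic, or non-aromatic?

Aromatic

Every ring atom contributes a p orbital perpendicular to the ring (the double-bond atoms are sp², each contributing one p electron; the doubly-bonded nitrogens are pyridine-type — their lone pairs lie in the ring plane, leaving one electron in the p orbital), so the π system is cyclic and fully conjugated.
Adding the contributions, 5 × 2 = 10 from the 5 double-bond units.
That gives a 4n+2 count (10, n = 2).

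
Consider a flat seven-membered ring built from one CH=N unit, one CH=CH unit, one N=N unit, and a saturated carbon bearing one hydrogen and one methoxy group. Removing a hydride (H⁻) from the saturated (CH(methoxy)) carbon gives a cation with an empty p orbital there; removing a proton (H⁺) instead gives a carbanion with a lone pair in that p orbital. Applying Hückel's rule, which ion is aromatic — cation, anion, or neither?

Both ions have a continuous loop of p orbitals — each ring atom is sp².
Cation: 3 × 2 + 0 = 6 π electrons → 4(1)+2, aromatic.
Anion: 3 × 2 + 2 = 8 π electrons → 4(2), antiaromatic.

The cation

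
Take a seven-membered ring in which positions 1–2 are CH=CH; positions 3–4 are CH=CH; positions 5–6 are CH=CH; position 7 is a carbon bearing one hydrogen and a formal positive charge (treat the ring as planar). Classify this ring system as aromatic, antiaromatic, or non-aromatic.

Every ring atom contributes a p orbital perpendicular to the ring (the double-bond atoms are sp², each contributing one p electron; the carbocation has an empty p orbital), so the π system is cyclic and fully conjugated.
Counting π electrons: 3 × 2 = 6 from the double-bond units + 0 from the CH(+) atom = 6.
Since 6 = 4·1 + 2, the ring meets the 4n+2 criterion.
This is the tropylium cation.

Aromatic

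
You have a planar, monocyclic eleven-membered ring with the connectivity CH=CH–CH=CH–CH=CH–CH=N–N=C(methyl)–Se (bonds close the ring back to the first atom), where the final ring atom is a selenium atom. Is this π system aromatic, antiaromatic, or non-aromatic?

Antiaromatic

Every ring atom contributes a p orbital perpendicular to the ring (every atom in a ring double bond is sp² and brings one electron to the p orbital; each =N– nitrogen is pyridine-type (lone pair in the sp² plane, one electron in the p orbital); the selenium donates one lone pair from its p orbital), so the π system is cyclic and fully conjugated.
Counting π electrons: 5 × 2 = 10 from the double-bond units + 2 from the Se atom = 12.
12 is a 4n count (n = 3), so the planar conjugated ring is antiaromatic.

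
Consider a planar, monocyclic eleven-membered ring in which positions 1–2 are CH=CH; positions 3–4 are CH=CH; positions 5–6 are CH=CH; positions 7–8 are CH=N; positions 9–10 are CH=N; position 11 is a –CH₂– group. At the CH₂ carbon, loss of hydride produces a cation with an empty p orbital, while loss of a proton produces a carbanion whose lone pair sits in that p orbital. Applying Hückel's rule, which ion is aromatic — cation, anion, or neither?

The cation

Both ions have a continuous loop of p orbitals — each ring atom is sp².
Cation: 5 × 2 + 0 = 10 π electrons → 4(2)+2, aromatic.
Anion: 5 × 2 + 2 = 12 π electrons → 4(3), antiaromatic.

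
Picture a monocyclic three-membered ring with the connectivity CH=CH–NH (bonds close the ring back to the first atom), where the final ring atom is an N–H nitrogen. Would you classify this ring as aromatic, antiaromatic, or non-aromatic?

Check conjugation: the double-bond atoms are sp², each contributing one p electron; the pyrrole-type nitrogen donates its lone pair from the p orbital — every position has a p orbital, so the cyclic π system is continuous.
Adding the contributions, 1 × 2 = 2 from the double-bond unit + 2 from the NH atom = 4.
With 4 = 4·1 π electrons, Hückel's rule classifies the planar ring as antiaromatic.

Antiaromatic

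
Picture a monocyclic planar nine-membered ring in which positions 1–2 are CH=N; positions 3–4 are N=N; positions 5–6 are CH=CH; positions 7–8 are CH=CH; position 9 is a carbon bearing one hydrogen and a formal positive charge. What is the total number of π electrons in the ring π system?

All ring atoms are sp² and supply a p orbital to the ring (every atom in a ring double bond is sp² and brings one electron to the p orbital; each sp² =N– keeps its lone pair in-plane and puts one electron into the π system; the carbocation has an empty p orbital); the conjugation is uninterrupted.
π-electron count: 4 × 2 = 8 from the double-bond units + 0 from the CH(+) atom = 8.

8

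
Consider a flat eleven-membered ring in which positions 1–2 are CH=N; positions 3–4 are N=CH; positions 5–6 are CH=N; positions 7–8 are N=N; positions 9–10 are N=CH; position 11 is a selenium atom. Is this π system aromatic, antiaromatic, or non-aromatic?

The p orbitals form a continuous loop: each doubly-bonded ring atom is sp² with one p-orbital electron; each sp² =N– keeps its lone pair in-plane and puts one electron into the π system; the selenium donates one lone pair from its p orbital. The ring is fully conjugated.
π-electron count: 5 × 2 = 10 from the double-bond units + 2 from the Se atom = 12.
12 is a 4n count (n = 3), so the planar conjugated ring is antiaromatic.

Antiaromatic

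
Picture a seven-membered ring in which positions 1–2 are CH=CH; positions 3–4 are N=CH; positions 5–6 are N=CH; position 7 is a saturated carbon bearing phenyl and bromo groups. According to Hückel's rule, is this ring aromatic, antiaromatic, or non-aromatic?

Because that saturated carbon is sp³ and has no p orbital in the ring π system at the C(phenyl)(bromo) position, the π system cannot extend all the way around the ring.
Broken conjugation rules out both aromaticity and antiaromaticity.

Non-aromatic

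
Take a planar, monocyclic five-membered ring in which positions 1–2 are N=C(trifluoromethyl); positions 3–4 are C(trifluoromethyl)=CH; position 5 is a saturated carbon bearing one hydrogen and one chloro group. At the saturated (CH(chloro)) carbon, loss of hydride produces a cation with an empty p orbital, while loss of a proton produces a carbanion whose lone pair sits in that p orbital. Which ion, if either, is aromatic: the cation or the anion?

The anion

Once that carbon is sp², every ring atom has a p orbital and both ions are fully conjugated.
Cation: 2 × 2 + 0 = 4 π electrons → 4(1), antiaromatic.
Anion: 2 × 2 + 2 = 6 π electrons → 4(1)+2, aromatic.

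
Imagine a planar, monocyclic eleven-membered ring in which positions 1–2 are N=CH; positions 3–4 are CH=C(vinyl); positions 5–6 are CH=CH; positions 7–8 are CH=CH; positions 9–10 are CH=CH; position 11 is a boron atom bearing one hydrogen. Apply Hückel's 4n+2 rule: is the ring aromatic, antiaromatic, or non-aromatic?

Aromatic

Every ring atom contributes a p orbital perpendicular to the ring (each doubly-bonded ring atom is sp² with one p-orbital electron; the doubly-bonded nitrogens are pyridine-type — their lone pairs lie in the ring plane, leaving one electron in the p orbital; the boron has an empty p orbital), so the π system is cyclic and fully conjugated.
Counting π electrons: 5 × 2 = 10 from the double-bond units + 0 from the BH atom = 10.
10 = 4(2) + 2, which satisfies Hückel's 4n+2 rule.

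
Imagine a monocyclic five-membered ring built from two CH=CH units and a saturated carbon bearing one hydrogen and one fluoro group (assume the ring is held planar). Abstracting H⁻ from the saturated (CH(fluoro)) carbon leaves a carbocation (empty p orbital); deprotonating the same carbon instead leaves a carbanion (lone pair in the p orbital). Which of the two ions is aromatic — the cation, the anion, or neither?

Once that carbon is sp², every ring atom has a p orbital and both ions are fully conjugated.
Cation: 2 × 2 + 0 = 4 π electrons → 4(1), antiaromatic.
Anion: 2 × 2 + 2 = 6 π electrons → 4(1)+2, aromatic.

The anion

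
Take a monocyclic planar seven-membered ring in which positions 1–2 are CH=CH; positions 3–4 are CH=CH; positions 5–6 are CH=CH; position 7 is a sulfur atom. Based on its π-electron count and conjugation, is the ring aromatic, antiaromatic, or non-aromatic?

Antiaromatic

Every ring atom contributes a p orbital perpendicular to the ring (each doubly-bonded ring atom is sp² with one p-orbital electron; the sulfur donates one lone pair from its p orbital), so the π system is cyclic and fully conjugated.
Counting π electrons: 3 × 2 = 6 from the double-bond units + 2 from the S atom = 8.
8 is a 4n count (n = 2), so the planar conjugated ring is antiaromatic.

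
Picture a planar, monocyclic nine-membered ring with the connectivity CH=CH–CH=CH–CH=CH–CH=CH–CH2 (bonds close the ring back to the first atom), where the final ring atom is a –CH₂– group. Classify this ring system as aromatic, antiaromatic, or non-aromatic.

Non-aromatic

Because the tetrahedral CH₂ carbon is sp³ and has no p orbital in the ring π system at the CH2 position, the π system cannot extend all the way around the ring.
A ring that is not fully conjugated cannot be aromatic or antiaromatic regardless of its π-electron count.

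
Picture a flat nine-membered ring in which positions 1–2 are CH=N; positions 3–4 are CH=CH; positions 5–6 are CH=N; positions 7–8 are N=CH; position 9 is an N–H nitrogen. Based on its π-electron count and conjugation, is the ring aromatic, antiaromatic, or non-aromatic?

The p orbitals form a continuous loop: each doubly-bonded ring atom is sp² with one p-orbital electron; each sp² =N– keeps its lone pair in-plane and puts one electron into the π system; the pyrrole-type nitrogen donates its lone pair from the p orbital. The ring is fully conjugated.
Adding the contributions, 4 × 2 = 8 from the double-bond units + 2 from the NH atom = 10.
Since 10 = 4·2 + 2, the ring meets the 4n+2 criterion.

Aromatic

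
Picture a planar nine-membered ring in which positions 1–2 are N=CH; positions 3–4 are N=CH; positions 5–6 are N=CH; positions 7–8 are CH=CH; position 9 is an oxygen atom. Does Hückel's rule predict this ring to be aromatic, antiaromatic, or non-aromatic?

Aromatic

Every ring atom contributes a p orbital perpendicular to the ring (each doubly-bonded ring atom is sp² with one p-orbital electron; the doubly-bonded nitrogens are pyridine-type — their lone pairs lie in the ring plane, leaving one electron in the p orbital; the oxygen donates one lone pair from its p orbital), so the π system is cyclic and fully conjugated.
Tallying contributions gives 4 × 2 = 8 from the double-bond units + 2 from the O atom = 10.
Since 10 = 4·2 + 2, the ring meets the 4n+2 criterion.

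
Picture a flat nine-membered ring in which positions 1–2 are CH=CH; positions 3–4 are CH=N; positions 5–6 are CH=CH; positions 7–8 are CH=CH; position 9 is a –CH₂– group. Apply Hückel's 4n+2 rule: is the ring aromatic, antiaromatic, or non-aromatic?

The CH2 carbon is saturated: the tetrahedral CH₂ carbon is sp³ and has no p orbital in the ring π system. Conjugation is not continuous around the ring.
A ring that is not fully conjugated cannot be aromatic or antiaromatic regardless of its π-electron count.

Non-aromatic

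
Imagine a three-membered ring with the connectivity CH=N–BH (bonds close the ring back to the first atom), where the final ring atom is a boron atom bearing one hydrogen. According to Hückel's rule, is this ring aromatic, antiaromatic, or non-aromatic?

The p orbitals form a continuous loop: the double-bond atoms are sp², each contributing one p electron; each =N– nitrogen is pyridine-type (lone pair in the sp² plane, one electron in the p orbital); the boron has an empty p orbital. The ring is fully conjugated.
Counting π electrons: 1 × 2 = 2 from the double-bond unit + 0 from the BH atom = 2.
With 2 π electrons (n = 0), the Hückel 4n+2 condition holds.

Aromatic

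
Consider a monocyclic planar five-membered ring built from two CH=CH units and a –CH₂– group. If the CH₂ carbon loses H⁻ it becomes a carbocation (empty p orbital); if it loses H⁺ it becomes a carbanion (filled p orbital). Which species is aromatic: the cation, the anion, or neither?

The anion

Once that carbon is sp², every ring atom has a p orbital and both ions are fully conjugated.
Cation: 2 × 2 + 0 = 4 π electrons → 4(1), antiaromatic.
Anion: 2 × 2 + 2 = 6 π electrons → 4(1)+2, aromatic.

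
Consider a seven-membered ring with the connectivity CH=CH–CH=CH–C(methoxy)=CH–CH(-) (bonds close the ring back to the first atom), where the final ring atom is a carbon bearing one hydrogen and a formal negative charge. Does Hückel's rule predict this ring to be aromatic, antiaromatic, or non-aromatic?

The p orbitals form a continuous loop: every atom in a ring double bond is sp² and brings one electron to the p orbital; the carbanion's lone pair occupies the p orbital. The ring is fully conjugated.
Adding the contributions, 3 × 2 = 6 from the double-bond units + 2 from the CH(-) atom = 8.
A 4n π count (8, n = 2) in a planar conjugated ring means antiaromatic.

Antiaromatic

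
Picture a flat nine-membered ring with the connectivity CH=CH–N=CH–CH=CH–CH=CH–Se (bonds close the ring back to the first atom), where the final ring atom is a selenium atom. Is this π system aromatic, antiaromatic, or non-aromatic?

Aromatic

Check conjugation: the double-bond atoms are sp², each contributing one p electron; each sp² =N– keeps its lone pair in-plane and puts one electron into the π system; the selenium donates one lone pair from its p orbital — every position has a p orbital, so the cyclic π system is continuous.
π-electron count: 4 × 2 = 8 from the double-bond units + 2 from the Se atom = 10.
That gives a 4n+2 count (10, n = 2).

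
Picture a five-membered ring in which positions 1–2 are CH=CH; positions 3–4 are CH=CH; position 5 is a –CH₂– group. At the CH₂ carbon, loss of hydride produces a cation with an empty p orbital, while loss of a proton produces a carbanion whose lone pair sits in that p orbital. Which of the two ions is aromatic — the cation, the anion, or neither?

The anion

In either ion the ring is fully conjugated: every atom, including the new sp² carbon, supplies a p orbital.
Cation: 2 × 2 + 0 = 4 π electrons → 4(1), antiaromatic.
Anion: 2 × 2 + 2 = 6 π electrons → 4(1)+2, aromatic.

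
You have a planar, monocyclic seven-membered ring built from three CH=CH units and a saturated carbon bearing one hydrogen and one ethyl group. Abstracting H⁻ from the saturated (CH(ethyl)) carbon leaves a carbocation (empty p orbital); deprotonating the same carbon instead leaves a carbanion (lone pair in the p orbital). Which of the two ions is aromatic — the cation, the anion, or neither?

The cation

In both ions every ring atom is sp² and contributes a p orbital, so both rings are fully conjugated.
Cation: 3 × 2 + 0 = 6 π electrons → 4(1)+2, aromatic.
Anion: 3 × 2 + 2 = 8 π electrons → 4(2), antiaromatic.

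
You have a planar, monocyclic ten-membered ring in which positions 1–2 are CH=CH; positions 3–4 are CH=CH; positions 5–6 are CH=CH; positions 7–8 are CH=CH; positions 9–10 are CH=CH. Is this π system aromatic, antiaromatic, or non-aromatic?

Aromatic

All ring atoms are sp² and supply a p orbital to the ring (each doubly-bonded ring atom is sp² with one p-orbital electron); the conjugation is uninterrupted.
Adding the contributions, 5 × 2 = 10 from the 5 double-bond units.
Since 10 = 4·2 + 2, the ring meets the 4n+2 criterion.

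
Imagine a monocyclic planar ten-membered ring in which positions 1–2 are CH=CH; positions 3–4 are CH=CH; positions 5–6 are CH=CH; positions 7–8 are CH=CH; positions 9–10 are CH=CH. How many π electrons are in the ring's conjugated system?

10

Check conjugation: each doubly-bonded ring atom is sp² with one p-orbital electron — every position has a p orbital, so the cyclic π system is continuous.
Adding the contributions, 5 × 2 = 10 from the 5 double-bond units.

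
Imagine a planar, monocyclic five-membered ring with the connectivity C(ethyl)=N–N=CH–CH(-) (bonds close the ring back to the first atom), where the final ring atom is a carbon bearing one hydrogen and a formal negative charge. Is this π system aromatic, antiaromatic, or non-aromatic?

Aromatic

All ring atoms are sp² and supply a p orbital to the ring (every atom in a ring double bond is sp² and brings one electron to the p orbital; the doubly-bonded nitrogens are pyridine-type — their lone pairs lie in the ring plane, leaving one electron in the p orbital; the carbanion's lone pair occupies the p orbital); the conjugation is uninterrupted.
π-electron count: 2 × 2 = 4 from the double-bond units + 2 from the CH(-) atom = 6.
Since 6 = 4·1 + 2, the ring meets the 4n+2 criterion.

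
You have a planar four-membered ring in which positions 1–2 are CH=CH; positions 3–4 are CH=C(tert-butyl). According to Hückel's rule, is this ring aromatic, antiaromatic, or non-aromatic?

The p orbitals form a continuous loop: the double-bond atoms are sp², each contributing one p electron. The ring is fully conjugated.
Tallying contributions gives 2 × 2 = 4 from the 2 double-bond units.
A 4n π count (4, n = 1) in a planar conjugated ring means antiaromatic.

Antiaromatic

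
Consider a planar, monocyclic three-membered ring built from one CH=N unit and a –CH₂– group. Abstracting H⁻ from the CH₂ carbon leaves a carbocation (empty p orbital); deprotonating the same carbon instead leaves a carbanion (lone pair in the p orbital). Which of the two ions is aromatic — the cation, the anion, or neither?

The cation

Once that carbon is sp², every ring atom has a p orbital and both ions are fully conjugated.
Cation: 1 × 2 + 0 = 2 π electrons → 4(0)+2, aromatic.
Anion: 1 × 2 + 2 = 4 π electrons → 4(1), antiaromatic.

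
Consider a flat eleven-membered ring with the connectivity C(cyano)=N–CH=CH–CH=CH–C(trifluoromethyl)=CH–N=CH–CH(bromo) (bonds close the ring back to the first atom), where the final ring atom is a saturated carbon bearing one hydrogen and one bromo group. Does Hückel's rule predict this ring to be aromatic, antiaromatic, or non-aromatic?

Non-aromatic

At the CH(bromo) position, that saturated carbon is sp³ and has no p orbital in the ring π system; the ring's p-orbital overlap is broken there.
Broken conjugation rules out both aromaticity and antiaromaticity.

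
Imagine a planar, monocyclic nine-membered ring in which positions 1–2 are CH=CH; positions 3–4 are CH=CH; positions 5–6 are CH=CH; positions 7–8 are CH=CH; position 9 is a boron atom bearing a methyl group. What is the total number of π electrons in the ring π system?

The p orbitals form a continuous loop: the double-bond atoms are sp², each contributing one p electron; the boron has an empty p orbital. The ring is fully conjugated.
Adding the contributions, 4 × 2 = 8 from the double-bond units + 0 from the B(methyl) atom = 8.

8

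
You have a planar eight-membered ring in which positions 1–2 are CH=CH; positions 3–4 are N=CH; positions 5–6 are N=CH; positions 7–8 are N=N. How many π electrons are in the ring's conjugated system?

Every ring atom contributes a p orbital perpendicular to the ring (every atom in a ring double bond is sp² and brings one electron to the p orbital; each sp² =N– keeps its lone pair in-plane and puts one electron into the π system), so the π system is cyclic and fully conjugated.
Adding the contributions, 4 × 2 = 8 from the 4 double-bond units.

8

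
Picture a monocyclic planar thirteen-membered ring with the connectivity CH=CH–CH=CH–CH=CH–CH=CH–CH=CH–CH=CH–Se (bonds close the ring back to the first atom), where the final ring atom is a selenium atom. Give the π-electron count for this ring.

14

The p orbitals form a continuous loop: every atom in a ring double bond is sp² and brings one electron to the p orbital; the selenium donates one lone pair from its p orbital. The ring is fully conjugated.
Adding the contributions, 6 × 2 = 12 from the double-bond units + 2 from the Se atom = 14.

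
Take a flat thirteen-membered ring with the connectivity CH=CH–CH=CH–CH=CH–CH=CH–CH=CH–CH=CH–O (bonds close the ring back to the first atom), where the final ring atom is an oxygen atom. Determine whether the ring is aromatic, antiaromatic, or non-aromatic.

Every ring atom contributes a p orbital perpendicular to the ring (each doubly-bonded ring atom is sp² with one p-orbital electron; the oxygen donates one lone pair from its p orbital), so the π system is cyclic and fully conjugated.
Counting π electrons: 6 × 2 = 12 from the double-bond units + 2 from the O atom = 14.
14 = 4(3) + 2, which satisfies Hückel's 4n+2 rule.

Aromatic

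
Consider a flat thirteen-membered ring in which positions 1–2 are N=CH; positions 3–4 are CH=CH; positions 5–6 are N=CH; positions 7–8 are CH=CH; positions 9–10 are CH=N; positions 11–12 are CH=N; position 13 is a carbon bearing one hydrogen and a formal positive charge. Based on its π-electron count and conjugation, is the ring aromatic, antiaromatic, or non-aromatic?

The p orbitals form a continuous loop: each doubly-bonded ring atom is sp² with one p-orbital electron; each sp² =N– keeps its lone pair in-plane and puts one electron into the π system; the carbocation has an empty p orbital. The ring is fully conjugated.
Adding the contributions, 6 × 2 = 12 from the double-bond units + 0 from the CH(+) atom = 12.
With 12 = 4·3 π electrons, Hückel's rule classifies the planar ring as antiaromatic.

Antiaromatic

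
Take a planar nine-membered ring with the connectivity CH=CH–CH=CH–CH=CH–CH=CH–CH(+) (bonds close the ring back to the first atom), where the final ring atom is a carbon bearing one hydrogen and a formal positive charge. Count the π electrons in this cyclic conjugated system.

8

Every ring atom contributes a p orbital perpendicular to the ring (the double-bond atoms are sp², each contributing one p electron; the carbocation has an empty p orbital), so the π system is cyclic and fully conjugated.
Adding the contributions, 4 × 2 = 8 from the double-bond units + 0 from the CH(+) atom = 8.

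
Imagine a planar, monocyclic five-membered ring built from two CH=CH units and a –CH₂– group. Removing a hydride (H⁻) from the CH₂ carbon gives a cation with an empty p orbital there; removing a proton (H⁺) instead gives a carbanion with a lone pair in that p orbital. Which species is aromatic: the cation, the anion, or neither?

Once that carbon is sp², every ring atom has a p orbital and both ions are fully conjugated.
Cation: 2 × 2 + 0 = 4 π electrons → 4(1), antiaromatic.
Anion: 2 × 2 + 2 = 6 π electrons → 4(1)+2, aromatic.

The anion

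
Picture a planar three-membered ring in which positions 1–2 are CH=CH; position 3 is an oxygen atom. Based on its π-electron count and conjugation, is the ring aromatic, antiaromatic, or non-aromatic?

Antiaromatic

All ring atoms are sp² and supply a p orbital to the ring (every atom in a ring double bond is sp² and brings one electron to the p orbital; the oxygen donates one lone pair from its p orbital); the conjugation is uninterrupted.
Counting π electrons: 1 × 2 = 2 from the double-bond unit + 2 from the O atom = 4.
A 4n π count (4, n = 1) in a planar conjugated ring means antiaromatic.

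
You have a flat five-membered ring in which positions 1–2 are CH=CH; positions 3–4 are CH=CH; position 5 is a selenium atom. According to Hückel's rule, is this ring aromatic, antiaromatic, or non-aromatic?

Aromatic

Every ring atom contributes a p orbital perpendicular to the ring (every atom in a ring double bond is sp² and brings one electron to the p orbital; the selenium donates one lone pair from its p orbital), so the π system is cyclic and fully conjugated.
π-electron count: 2 × 2 = 4 from the double-bond units + 2 from the Se atom = 6.
6 = 4(1) + 2, which satisfies Hückel's 4n+2 rule.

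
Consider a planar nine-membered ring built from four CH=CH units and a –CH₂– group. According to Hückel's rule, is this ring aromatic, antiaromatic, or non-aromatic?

Non-aromatic

At the CH2 position, the tetrahedral CH₂ carbon is sp³ and has no p orbital in the ring π system; the ring's p-orbital overlap is broken there.
Broken conjugation rules out both aromaticity and antiaromaticity.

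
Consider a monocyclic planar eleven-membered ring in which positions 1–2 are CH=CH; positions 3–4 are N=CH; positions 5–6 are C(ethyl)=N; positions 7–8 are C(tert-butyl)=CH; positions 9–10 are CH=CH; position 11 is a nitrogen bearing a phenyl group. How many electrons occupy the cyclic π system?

The p orbitals form a continuous loop: every atom in a ring double bond is sp² and brings one electron to the p orbital; each sp² =N– keeps its lone pair in-plane and puts one electron into the π system; the pyrrole-type nitrogen donates its lone pair from the p orbital. The ring is fully conjugated.
Tallying contributions gives 5 × 2 = 10 from the double-bond units + 2 from the N(phenyl) atom = 12.

12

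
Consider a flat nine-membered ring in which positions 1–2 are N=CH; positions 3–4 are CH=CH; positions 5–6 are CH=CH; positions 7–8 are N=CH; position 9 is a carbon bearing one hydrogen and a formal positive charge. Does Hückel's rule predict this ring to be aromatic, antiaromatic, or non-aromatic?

Every ring atom contributes a p orbital perpendicular to the ring (the double-bond atoms are sp², each contributing one p electron; each =N– nitrogen is pyridine-type (lone pair in the sp² plane, one electron in the p orbital); the carbocation has an empty p orbital), so the π system is cyclic and fully conjugated.
Counting π electrons: 4 × 2 = 8 from the double-bond units + 0 from the CH(+) atom = 8.
A 4n π count (8, n = 2) in a planar conjugated ring means antiaromatic.

Antiaromatic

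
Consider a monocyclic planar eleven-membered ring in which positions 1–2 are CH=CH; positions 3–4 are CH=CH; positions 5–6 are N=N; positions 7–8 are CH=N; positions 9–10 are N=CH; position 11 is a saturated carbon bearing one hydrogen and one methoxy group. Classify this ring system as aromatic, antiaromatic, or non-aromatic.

The CH(methoxy) carbon is saturated: that saturated carbon is sp³ and has no p orbital in the ring π system. Conjugation is not continuous around the ring.
Hückel's rule only applies to fully conjugated rings, so this one is simply non-aromatic.

Non-aromatic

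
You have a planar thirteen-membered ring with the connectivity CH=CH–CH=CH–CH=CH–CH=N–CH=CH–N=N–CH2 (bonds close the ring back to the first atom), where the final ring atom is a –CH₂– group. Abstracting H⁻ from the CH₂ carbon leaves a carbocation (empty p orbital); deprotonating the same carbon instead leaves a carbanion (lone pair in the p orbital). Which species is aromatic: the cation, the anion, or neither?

The anion

Both ions have a continuous loop of p orbitals — each ring atom is sp².
Cation: 6 × 2 + 0 = 12 π electrons → 4(3), antiaromatic.
Anion: 6 × 2 + 2 = 14 π electrons → 4(3)+2, aromatic.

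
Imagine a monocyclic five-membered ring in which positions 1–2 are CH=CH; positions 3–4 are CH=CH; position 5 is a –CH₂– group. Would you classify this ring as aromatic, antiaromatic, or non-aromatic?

The CH2 carbon is saturated: the tetrahedral CH₂ carbon is sp³ and has no p orbital in the ring π system. Conjugation is not continuous around the ring.
Broken conjugation rules out both aromaticity and antiaromaticity.

Non-aromatic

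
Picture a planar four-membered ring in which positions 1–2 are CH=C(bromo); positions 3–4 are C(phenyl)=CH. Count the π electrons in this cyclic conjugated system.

4

Check conjugation: every atom in a ring double bond is sp² and brings one electron to the p orbital — every position has a p orbital, so the cyclic π system is continuous.
Tallying contributions gives 2 × 2 = 4 from the 2 double-bond units.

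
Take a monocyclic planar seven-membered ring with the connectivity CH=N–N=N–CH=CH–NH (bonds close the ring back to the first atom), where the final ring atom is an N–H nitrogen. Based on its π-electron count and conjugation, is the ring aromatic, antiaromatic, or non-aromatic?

The p orbitals form a continuous loop: each doubly-bonded ring atom is sp² with one p-orbital electron; the doubly-bonded nitrogens are pyridine-type — their lone pairs lie in the ring plane, leaving one electron in the p orbital; the pyrrole-type nitrogen donates its lone pair from the p orbital. The ring is fully conjugated.
Tallying contributions gives 3 × 2 = 6 from the double-bond units + 2 from the NH atom = 8.
A 4n π count (8, n = 2) in a planar conjugated ring means antiaromatic.

Antiaromatic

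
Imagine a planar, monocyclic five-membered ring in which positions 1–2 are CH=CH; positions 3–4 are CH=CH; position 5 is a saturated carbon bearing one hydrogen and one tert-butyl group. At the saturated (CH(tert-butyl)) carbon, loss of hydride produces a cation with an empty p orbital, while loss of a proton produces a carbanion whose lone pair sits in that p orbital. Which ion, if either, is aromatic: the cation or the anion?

The anion

Once that carbon is sp², every ring atom has a p orbital and both ions are fully conjugated.
Cation: 2 × 2 + 0 = 4 π electrons → 4(1), antiaromatic.
Anion: 2 × 2 + 2 = 6 π electrons → 4(1)+2, aromatic.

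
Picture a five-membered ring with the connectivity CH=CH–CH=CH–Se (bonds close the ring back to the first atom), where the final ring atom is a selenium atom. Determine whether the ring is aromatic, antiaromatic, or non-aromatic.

Aromatic

Check conjugation: every atom in a ring double bond is sp² and brings one electron to the p orbital; the selenium donates one lone pair from its p orbital — every position has a p orbital, so the cyclic π system is continuous.
Adding the contributions, 2 × 2 = 4 from the double-bond units + 2 from the Se atom = 6.
Since 6 = 4·1 + 2, the ring meets the 4n+2 criterion.
(This ring is selenophene.)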